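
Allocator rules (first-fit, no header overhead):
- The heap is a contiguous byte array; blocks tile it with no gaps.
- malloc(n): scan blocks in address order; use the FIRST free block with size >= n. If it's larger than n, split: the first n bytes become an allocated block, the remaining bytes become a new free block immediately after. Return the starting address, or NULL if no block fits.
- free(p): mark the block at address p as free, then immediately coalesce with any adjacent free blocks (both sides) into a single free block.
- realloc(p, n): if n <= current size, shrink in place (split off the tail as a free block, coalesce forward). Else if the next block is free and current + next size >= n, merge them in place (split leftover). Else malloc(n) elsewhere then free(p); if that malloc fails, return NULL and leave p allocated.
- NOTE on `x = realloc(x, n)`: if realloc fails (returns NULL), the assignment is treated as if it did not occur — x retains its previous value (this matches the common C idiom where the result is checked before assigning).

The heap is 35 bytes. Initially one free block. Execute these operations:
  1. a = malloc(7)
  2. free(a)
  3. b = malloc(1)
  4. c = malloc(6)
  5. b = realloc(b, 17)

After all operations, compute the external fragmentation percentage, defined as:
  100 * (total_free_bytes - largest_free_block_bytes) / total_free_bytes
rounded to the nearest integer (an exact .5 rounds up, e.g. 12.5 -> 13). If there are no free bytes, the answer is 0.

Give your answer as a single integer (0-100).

Answer: 8

Derivation:
Op 1: a = malloc(7) -> a = 0; heap: [0-6 ALLOC][7-34 FREE]
Op 2: free(a) -> (freed a); heap: [0-34 FREE]
Op 3: b = malloc(1) -> b = 0; heap: [0-0 ALLOC][1-34 FREE]
Op 4: c = malloc(6) -> c = 1; heap: [0-0 ALLOC][1-6 ALLOC][7-34 FREE]
Op 5: b = realloc(b, 17) -> b = 7; heap: [0-0 FREE][1-6 ALLOC][7-23 ALLOC][24-34 FREE]
Free blocks: [1 11] total_free=12 largest=11 -> 100*(12-11)/12 = 100/12 ≈ 8.333 -> rounds to 8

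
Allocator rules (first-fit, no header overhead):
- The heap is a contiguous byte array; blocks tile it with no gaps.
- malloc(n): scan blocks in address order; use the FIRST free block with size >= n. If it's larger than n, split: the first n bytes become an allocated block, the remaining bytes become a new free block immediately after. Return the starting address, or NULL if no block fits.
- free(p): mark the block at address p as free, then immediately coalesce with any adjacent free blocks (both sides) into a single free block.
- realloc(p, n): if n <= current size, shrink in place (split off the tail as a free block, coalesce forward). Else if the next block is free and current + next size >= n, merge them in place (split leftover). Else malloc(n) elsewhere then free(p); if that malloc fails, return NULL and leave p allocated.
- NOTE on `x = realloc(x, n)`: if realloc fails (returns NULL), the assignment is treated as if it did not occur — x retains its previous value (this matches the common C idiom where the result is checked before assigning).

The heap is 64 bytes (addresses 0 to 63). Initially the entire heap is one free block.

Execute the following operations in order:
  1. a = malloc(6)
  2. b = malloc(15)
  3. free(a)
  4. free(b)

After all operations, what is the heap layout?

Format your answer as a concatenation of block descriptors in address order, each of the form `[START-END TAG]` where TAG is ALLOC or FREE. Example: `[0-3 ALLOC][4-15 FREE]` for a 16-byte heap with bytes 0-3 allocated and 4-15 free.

Answer: [0-63 FREE]

Derivation:
Op 1: a = malloc(6) -> a = 0; heap: [0-5 ALLOC][6-63 FREE]
Op 2: b = malloc(15) -> b = 6; heap: [0-5 ALLOC][6-20 ALLOC][21-63 FREE]
Op 3: free(a) -> (freed a); heap: [0-5 FREE][6-20 ALLOC][21-63 FREE]
Op 4: free(b) -> (freed b); heap: [0-63 FREE]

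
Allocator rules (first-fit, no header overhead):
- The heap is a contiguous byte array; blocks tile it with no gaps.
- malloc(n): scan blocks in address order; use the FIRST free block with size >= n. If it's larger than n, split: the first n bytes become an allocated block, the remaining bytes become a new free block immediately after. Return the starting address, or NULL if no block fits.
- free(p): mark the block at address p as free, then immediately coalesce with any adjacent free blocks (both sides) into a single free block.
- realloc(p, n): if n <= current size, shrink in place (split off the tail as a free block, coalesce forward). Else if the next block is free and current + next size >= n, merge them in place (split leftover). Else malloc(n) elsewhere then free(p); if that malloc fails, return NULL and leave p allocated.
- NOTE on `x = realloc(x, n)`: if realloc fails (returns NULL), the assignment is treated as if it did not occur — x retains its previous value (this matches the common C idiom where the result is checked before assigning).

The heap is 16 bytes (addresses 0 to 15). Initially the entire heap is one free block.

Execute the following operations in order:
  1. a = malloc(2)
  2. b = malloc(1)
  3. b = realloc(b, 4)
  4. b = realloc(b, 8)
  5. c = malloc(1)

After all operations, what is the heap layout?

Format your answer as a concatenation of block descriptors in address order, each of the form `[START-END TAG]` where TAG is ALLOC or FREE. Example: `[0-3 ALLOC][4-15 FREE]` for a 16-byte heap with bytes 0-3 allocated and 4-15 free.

Op 1: a = malloc(2) -> a = 0; heap: [0-1 ALLOC][2-15 FREE]
Op 2: b = malloc(1) -> b = 2; heap: [0-1 ALLOC][2-2 ALLOC][3-15 FREE]
Op 3: b = realloc(b, 4) -> b = 2; heap: [0-1 ALLOC][2-5 ALLOC][6-15 FREE]
Op 4: b = realloc(b, 8) -> b = 2; heap: [0-1 ALLOC][2-9 ALLOC][10-15 FREE]
Op 5: c = malloc(1) -> c = 10; heap: [0-1 ALLOC][2-9 ALLOC][10-10 ALLOC][11-15 FREE]

Answer: [0-1 ALLOC][2-9 ALLOC][10-10 ALLOC][11-15 FREE]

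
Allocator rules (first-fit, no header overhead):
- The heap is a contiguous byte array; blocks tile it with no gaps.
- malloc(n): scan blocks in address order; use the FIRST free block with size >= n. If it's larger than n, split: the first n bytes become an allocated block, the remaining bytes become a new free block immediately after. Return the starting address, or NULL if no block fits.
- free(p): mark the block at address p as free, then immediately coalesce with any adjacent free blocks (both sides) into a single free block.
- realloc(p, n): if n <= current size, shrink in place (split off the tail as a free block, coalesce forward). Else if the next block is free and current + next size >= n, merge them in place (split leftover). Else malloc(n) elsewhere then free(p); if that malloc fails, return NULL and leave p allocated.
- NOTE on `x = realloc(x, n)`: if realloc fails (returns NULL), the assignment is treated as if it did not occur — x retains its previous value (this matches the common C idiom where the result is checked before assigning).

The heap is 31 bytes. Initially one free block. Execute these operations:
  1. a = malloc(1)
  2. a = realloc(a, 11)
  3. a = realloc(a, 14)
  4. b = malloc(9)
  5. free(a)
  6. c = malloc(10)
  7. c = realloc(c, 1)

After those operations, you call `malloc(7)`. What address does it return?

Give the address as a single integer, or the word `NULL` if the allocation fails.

Op 1: a = malloc(1) -> a = 0; heap: [0-0 ALLOC][1-30 FREE]
Op 2: a = realloc(a, 11) -> a = 0; heap: [0-10 ALLOC][11-30 FREE]
Op 3: a = realloc(a, 14) -> a = 0; heap: [0-13 ALLOC][14-30 FREE]
Op 4: b = malloc(9) -> b = 14; heap: [0-13 ALLOC][14-22 ALLOC][23-30 FREE]
Op 5: free(a) -> (freed a); heap: [0-13 FREE][14-22 ALLOC][23-30 FREE]
Op 6: c = malloc(10) -> c = 0; heap: [0-9 ALLOC][10-13 FREE][14-22 ALLOC][23-30 FREE]
Op 7: c = realloc(c, 1) -> c = 0; heap: [0-0 ALLOC][1-13 FREE][14-22 ALLOC][23-30 FREE]
malloc(7): first-fit scan over [0-0 ALLOC][1-13 FREE][14-22 ALLOC][23-30 FREE] -> 1

Answer: 1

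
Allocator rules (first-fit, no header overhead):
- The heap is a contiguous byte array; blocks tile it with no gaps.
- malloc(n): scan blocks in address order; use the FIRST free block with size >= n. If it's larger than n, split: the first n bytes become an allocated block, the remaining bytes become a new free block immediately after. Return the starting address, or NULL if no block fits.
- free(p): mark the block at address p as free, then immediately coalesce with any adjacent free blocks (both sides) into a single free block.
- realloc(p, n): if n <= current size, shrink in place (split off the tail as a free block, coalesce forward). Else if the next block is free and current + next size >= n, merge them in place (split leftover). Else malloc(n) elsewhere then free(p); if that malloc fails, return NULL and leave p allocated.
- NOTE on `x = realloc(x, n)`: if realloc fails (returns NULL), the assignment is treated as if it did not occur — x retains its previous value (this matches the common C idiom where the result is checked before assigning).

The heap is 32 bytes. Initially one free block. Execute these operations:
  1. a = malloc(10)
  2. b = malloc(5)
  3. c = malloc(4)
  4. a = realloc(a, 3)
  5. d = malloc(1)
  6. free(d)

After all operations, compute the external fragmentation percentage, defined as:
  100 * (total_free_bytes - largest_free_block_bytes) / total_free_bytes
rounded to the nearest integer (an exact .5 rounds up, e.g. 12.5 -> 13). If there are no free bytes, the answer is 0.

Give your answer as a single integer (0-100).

Op 1: a = malloc(10) -> a = 0; heap: [0-9 ALLOC][10-31 FREE]
Op 2: b = malloc(5) -> b = 10; heap: [0-9 ALLOC][10-14 ALLOC][15-31 FREE]
Op 3: c = malloc(4) -> c = 15; heap: [0-9 ALLOC][10-14 ALLOC][15-18 ALLOC][19-31 FREE]
Op 4: a = realloc(a, 3) -> a = 0; heap: [0-2 ALLOC][3-9 FREE][10-14 ALLOC][15-18 ALLOC][19-31 FREE]
Op 5: d = malloc(1) -> d = 3; heap: [0-2 ALLOC][3-3 ALLOC][4-9 FREE][10-14 ALLOC][15-18 ALLOC][19-31 FREE]
Op 6: free(d) -> (freed d); heap: [0-2 ALLOC][3-9 FREE][10-14 ALLOC][15-18 ALLOC][19-31 FREE]
Free blocks: [7 13] total_free=20 largest=13 -> 100*(20-13)/20 = 700/20 = 35

Answer: 35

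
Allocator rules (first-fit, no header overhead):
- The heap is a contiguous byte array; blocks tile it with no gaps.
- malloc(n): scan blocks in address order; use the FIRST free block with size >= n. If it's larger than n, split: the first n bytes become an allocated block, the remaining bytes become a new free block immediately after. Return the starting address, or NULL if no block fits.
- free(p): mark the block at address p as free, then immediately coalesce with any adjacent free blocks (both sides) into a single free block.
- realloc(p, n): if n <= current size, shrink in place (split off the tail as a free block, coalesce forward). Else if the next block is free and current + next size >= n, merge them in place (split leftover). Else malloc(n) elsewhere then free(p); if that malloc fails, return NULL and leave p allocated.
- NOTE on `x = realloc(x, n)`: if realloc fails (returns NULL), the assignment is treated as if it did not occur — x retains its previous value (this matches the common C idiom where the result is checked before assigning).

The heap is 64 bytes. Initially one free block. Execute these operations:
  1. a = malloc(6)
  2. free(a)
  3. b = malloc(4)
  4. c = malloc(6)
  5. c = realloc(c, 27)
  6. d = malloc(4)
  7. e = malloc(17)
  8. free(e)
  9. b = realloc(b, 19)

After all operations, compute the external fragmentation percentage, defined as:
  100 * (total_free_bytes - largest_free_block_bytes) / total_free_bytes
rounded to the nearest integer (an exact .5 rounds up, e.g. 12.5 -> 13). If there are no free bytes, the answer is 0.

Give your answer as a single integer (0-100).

Op 1: a = malloc(6) -> a = 0; heap: [0-5 ALLOC][6-63 FREE]
Op 2: free(a) -> (freed a); heap: [0-63 FREE]
Op 3: b = malloc(4) -> b = 0; heap: [0-3 ALLOC][4-63 FREE]
Op 4: c = malloc(6) -> c = 4; heap: [0-3 ALLOC][4-9 ALLOC][10-63 FREE]
Op 5: c = realloc(c, 27) -> c = 4; heap: [0-3 ALLOC][4-30 ALLOC][31-63 FREE]
Op 6: d = malloc(4) -> d = 31; heap: [0-3 ALLOC][4-30 ALLOC][31-34 ALLOC][35-63 FREE]
Op 7: e = malloc(17) -> e = 35; heap: [0-3 ALLOC][4-30 ALLOC][31-34 ALLOC][35-51 ALLOC][52-63 FREE]
Op 8: free(e) -> (freed e); heap: [0-3 ALLOC][4-30 ALLOC][31-34 ALLOC][35-63 FREE]
Op 9: b = realloc(b, 19) -> b = 35; heap: [0-3 FREE][4-30 ALLOC][31-34 ALLOC][35-53 ALLOC][54-63 FREE]
Free blocks: [4 10] total_free=14 largest=10 -> 100*(14-10)/14 = 400/14 ≈ 28.571 -> rounds to 29

Answer: 29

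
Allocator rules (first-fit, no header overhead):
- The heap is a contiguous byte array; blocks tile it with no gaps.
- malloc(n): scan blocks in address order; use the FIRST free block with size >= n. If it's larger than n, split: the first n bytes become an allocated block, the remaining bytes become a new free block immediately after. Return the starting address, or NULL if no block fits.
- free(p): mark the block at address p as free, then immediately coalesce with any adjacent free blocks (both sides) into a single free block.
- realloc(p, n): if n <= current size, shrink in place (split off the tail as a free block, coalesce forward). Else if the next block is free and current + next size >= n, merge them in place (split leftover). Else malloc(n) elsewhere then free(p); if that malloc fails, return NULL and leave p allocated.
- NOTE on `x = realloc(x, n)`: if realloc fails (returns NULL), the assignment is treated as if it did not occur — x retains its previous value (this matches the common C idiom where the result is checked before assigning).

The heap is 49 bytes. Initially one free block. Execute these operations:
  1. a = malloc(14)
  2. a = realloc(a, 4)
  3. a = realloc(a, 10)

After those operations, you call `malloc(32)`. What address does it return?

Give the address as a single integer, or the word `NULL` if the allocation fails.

Op 1: a = malloc(14) -> a = 0; heap: [0-13 ALLOC][14-48 FREE]
Op 2: a = realloc(a, 4) -> a = 0; heap: [0-3 ALLOC][4-48 FREE]
Op 3: a = realloc(a, 10) -> a = 0; heap: [0-9 ALLOC][10-48 FREE]
malloc(32): first-fit scan over [0-9 ALLOC][10-48 FREE] -> 10

Answer: 10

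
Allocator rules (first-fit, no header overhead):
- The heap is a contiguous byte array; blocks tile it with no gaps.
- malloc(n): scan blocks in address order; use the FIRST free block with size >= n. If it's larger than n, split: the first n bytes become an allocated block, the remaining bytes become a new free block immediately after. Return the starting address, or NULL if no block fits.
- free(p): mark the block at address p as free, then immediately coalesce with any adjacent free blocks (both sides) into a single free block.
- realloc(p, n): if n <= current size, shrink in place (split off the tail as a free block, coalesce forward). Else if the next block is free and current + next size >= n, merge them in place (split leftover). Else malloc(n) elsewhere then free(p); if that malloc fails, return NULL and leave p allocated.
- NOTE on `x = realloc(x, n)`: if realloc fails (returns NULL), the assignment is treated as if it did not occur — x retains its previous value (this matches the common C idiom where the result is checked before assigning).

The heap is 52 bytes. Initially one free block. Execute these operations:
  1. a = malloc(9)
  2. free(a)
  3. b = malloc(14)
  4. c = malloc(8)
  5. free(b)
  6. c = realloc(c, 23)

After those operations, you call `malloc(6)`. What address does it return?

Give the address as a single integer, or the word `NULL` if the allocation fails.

Op 1: a = malloc(9) -> a = 0; heap: [0-8 ALLOC][9-51 FREE]
Op 2: free(a) -> (freed a); heap: [0-51 FREE]
Op 3: b = malloc(14) -> b = 0; heap: [0-13 ALLOC][14-51 FREE]
Op 4: c = malloc(8) -> c = 14; heap: [0-13 ALLOC][14-21 ALLOC][22-51 FREE]
Op 5: free(b) -> (freed b); heap: [0-13 FREE][14-21 ALLOC][22-51 FREE]
Op 6: c = realloc(c, 23) -> c = 14; heap: [0-13 FREE][14-36 ALLOC][37-51 FREE]
malloc(6): first-fit scan over [0-13 FREE][14-36 ALLOC][37-51 FREE] -> 0

Answer: 0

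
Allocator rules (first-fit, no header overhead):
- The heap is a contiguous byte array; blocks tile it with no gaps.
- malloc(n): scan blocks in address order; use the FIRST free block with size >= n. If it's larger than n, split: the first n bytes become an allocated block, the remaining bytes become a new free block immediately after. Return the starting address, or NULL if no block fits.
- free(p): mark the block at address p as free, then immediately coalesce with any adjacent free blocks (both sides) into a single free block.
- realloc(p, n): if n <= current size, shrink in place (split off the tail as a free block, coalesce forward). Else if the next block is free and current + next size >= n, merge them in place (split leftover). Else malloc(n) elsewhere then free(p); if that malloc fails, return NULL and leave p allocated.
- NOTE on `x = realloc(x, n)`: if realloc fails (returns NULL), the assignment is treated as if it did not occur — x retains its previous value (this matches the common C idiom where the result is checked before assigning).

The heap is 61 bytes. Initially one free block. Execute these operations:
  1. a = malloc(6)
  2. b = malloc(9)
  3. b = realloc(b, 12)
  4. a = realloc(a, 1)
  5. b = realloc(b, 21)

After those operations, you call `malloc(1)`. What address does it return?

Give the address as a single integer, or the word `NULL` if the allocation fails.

Answer: 1

Derivation:
Op 1: a = malloc(6) -> a = 0; heap: [0-5 ALLOC][6-60 FREE]
Op 2: b = malloc(9) -> b = 6; heap: [0-5 ALLOC][6-14 ALLOC][15-60 FREE]
Op 3: b = realloc(b, 12) -> b = 6; heap: [0-5 ALLOC][6-17 ALLOC][18-60 FREE]
Op 4: a = realloc(a, 1) -> a = 0; heap: [0-0 ALLOC][1-5 FREE][6-17 ALLOC][18-60 FREE]
Op 5: b = realloc(b, 21) -> b = 6; heap: [0-0 ALLOC][1-5 FREE][6-26 ALLOC][27-60 FREE]
malloc(1): first-fit scan over [0-0 ALLOC][1-5 FREE][6-26 ALLOC][27-60 FREE] -> 1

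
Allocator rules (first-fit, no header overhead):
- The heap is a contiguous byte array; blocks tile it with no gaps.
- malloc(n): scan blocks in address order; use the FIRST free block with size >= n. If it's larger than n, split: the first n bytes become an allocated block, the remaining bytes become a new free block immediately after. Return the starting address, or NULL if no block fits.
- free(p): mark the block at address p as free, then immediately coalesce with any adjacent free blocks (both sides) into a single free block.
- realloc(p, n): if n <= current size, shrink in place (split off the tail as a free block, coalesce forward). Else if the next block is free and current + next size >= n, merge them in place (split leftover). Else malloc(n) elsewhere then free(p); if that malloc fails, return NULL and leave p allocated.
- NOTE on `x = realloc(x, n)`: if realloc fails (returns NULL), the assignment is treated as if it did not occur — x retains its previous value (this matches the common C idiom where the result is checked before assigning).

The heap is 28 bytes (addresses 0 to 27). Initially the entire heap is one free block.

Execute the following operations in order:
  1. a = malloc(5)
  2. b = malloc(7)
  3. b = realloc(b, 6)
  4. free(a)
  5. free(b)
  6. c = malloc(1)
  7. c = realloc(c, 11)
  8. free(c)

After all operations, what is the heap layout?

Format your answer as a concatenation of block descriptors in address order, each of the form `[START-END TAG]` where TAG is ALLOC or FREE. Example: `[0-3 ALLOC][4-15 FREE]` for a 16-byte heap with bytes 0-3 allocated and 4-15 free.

Answer: [0-27 FREE]

Derivation:
Op 1: a = malloc(5) -> a = 0; heap: [0-4 ALLOC][5-27 FREE]
Op 2: b = malloc(7) -> b = 5; heap: [0-4 ALLOC][5-11 ALLOC][12-27 FREE]
Op 3: b = realloc(b, 6) -> b = 5; heap: [0-4 ALLOC][5-10 ALLOC][11-27 FREE]
Op 4: free(a) -> (freed a); heap: [0-4 FREE][5-10 ALLOC][11-27 FREE]
Op 5: free(b) -> (freed b); heap: [0-27 FREE]
Op 6: c = malloc(1) -> c = 0; heap: [0-0 ALLOC][1-27 FREE]
Op 7: c = realloc(c, 11) -> c = 0; heap: [0-10 ALLOC][11-27 FREE]
Op 8: free(c) -> (freed c); heap: [0-27 FREE]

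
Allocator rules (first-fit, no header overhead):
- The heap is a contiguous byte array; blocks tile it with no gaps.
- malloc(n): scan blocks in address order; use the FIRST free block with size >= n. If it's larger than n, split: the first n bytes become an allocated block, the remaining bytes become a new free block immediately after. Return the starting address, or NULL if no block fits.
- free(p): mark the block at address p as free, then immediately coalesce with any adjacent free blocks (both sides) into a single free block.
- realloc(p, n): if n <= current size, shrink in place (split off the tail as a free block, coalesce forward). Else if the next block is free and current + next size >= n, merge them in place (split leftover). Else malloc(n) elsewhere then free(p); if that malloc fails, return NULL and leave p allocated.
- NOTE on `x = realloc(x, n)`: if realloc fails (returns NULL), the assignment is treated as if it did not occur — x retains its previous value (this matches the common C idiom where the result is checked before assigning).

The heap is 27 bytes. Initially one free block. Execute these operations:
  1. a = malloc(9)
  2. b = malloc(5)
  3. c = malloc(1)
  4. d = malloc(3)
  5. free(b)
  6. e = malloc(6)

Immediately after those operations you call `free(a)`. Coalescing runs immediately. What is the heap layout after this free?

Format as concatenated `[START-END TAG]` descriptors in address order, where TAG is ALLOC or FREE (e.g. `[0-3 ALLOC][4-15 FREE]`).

Answer: [0-13 FREE][14-14 ALLOC][15-17 ALLOC][18-23 ALLOC][24-26 FREE]

Derivation:
Op 1: a = malloc(9) -> a = 0; heap: [0-8 ALLOC][9-26 FREE]
Op 2: b = malloc(5) -> b = 9; heap: [0-8 ALLOC][9-13 ALLOC][14-26 FREE]
Op 3: c = malloc(1) -> c = 14; heap: [0-8 ALLOC][9-13 ALLOC][14-14 ALLOC][15-26 FREE]
Op 4: d = malloc(3) -> d = 15; heap: [0-8 ALLOC][9-13 ALLOC][14-14 ALLOC][15-17 ALLOC][18-26 FREE]
Op 5: free(b) -> (freed b); heap: [0-8 ALLOC][9-13 FREE][14-14 ALLOC][15-17 ALLOC][18-26 FREE]
Op 6: e = malloc(6) -> e = 18; heap: [0-8 ALLOC][9-13 FREE][14-14 ALLOC][15-17 ALLOC][18-23 ALLOC][24-26 FREE]
free(a): a = 0 -> block [0-8 ALLOC]; mark free, coalesce with adjacent free neighbors -> [0-13 FREE][14-14 ALLOC][15-17 ALLOC][18-23 ALLOC][24-26 FREE]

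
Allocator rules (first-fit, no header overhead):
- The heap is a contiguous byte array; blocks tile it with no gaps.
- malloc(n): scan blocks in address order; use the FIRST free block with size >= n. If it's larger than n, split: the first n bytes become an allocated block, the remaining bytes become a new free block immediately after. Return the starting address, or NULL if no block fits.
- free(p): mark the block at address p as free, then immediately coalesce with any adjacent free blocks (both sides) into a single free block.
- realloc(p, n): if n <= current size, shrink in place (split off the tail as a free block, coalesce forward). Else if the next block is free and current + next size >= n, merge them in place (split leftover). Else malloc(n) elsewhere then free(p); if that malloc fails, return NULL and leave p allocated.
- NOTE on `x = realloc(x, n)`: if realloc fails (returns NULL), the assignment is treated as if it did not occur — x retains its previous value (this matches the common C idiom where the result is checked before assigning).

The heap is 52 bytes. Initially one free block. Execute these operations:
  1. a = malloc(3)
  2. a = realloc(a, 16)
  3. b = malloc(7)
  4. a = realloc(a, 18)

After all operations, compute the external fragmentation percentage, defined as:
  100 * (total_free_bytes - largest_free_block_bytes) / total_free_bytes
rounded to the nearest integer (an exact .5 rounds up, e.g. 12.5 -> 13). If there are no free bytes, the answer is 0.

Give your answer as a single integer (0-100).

Answer: 41

Derivation:
Op 1: a = malloc(3) -> a = 0; heap: [0-2 ALLOC][3-51 FREE]
Op 2: a = realloc(a, 16) -> a = 0; heap: [0-15 ALLOC][16-51 FREE]
Op 3: b = malloc(7) -> b = 16; heap: [0-15 ALLOC][16-22 ALLOC][23-51 FREE]
Op 4: a = realloc(a, 18) -> a = 23; heap: [0-15 FREE][16-22 ALLOC][23-40 ALLOC][41-51 FREE]
Free blocks: [16 11] total_free=27 largest=16 -> 100*(27-16)/27 = 1100/27 ≈ 40.741 -> rounds to 41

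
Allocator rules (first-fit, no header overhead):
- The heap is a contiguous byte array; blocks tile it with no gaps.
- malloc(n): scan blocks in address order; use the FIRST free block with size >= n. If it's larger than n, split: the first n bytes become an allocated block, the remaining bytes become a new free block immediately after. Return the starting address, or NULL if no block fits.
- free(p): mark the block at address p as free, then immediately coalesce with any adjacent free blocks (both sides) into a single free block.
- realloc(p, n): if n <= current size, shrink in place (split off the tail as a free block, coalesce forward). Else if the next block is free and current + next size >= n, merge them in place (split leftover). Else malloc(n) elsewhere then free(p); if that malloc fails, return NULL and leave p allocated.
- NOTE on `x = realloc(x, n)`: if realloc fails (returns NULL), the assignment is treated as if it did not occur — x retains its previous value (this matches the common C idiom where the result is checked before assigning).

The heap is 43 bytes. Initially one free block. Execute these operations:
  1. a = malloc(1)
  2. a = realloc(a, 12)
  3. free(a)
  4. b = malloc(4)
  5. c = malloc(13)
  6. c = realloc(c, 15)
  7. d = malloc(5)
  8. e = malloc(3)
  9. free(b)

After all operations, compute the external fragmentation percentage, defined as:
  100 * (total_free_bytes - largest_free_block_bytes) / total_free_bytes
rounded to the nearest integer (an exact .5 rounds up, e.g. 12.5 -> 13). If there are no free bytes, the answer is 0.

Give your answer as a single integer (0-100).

Answer: 20

Derivation:
Op 1: a = malloc(1) -> a = 0; heap: [0-0 ALLOC][1-42 FREE]
Op 2: a = realloc(a, 12) -> a = 0; heap: [0-11 ALLOC][12-42 FREE]
Op 3: free(a) -> (freed a); heap: [0-42 FREE]
Op 4: b = malloc(4) -> b = 0; heap: [0-3 ALLOC][4-42 FREE]
Op 5: c = malloc(13) -> c = 4; heap: [0-3 ALLOC][4-16 ALLOC][17-42 FREE]
Op 6: c = realloc(c, 15) -> c = 4; heap: [0-3 ALLOC][4-18 ALLOC][19-42 FREE]
Op 7: d = malloc(5) -> d = 19; heap: [0-3 ALLOC][4-18 ALLOC][19-23 ALLOC][24-42 FREE]
Op 8: e = malloc(3) -> e = 24; heap: [0-3 ALLOC][4-18 ALLOC][19-23 ALLOC][24-26 ALLOC][27-42 FREE]
Op 9: free(b) -> (freed b); heap: [0-3 FREE][4-18 ALLOC][19-23 ALLOC][24-26 ALLOC][27-42 FREE]
Free blocks: [4 16] total_free=20 largest=16 -> 100*(20-16)/20 = 400/20 = 20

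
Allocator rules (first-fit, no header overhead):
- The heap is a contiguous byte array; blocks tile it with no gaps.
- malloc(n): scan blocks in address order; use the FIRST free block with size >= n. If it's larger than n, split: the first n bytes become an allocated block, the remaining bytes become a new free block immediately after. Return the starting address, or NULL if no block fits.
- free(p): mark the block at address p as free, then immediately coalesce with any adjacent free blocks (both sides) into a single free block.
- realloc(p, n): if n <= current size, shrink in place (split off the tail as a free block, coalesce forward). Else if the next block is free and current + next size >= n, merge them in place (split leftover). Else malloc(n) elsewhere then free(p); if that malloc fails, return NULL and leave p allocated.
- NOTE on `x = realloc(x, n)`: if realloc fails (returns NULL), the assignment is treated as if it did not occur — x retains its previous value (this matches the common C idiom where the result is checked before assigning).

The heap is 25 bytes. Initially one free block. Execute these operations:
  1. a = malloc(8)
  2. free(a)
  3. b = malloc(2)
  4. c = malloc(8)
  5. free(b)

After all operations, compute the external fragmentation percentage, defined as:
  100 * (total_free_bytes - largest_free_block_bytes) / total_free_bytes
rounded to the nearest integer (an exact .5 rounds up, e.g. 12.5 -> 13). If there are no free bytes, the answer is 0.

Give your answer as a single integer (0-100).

Answer: 12

Derivation:
Op 1: a = malloc(8) -> a = 0; heap: [0-7 ALLOC][8-24 FREE]
Op 2: free(a) -> (freed a); heap: [0-24 FREE]
Op 3: b = malloc(2) -> b = 0; heap: [0-1 ALLOC][2-24 FREE]
Op 4: c = malloc(8) -> c = 2; heap: [0-1 ALLOC][2-9 ALLOC][10-24 FREE]
Op 5: free(b) -> (freed b); heap: [0-1 FREE][2-9 ALLOC][10-24 FREE]
Free blocks: [2 15] total_free=17 largest=15 -> 100*(17-15)/17 = 200/17 ≈ 11.765 -> rounds to 12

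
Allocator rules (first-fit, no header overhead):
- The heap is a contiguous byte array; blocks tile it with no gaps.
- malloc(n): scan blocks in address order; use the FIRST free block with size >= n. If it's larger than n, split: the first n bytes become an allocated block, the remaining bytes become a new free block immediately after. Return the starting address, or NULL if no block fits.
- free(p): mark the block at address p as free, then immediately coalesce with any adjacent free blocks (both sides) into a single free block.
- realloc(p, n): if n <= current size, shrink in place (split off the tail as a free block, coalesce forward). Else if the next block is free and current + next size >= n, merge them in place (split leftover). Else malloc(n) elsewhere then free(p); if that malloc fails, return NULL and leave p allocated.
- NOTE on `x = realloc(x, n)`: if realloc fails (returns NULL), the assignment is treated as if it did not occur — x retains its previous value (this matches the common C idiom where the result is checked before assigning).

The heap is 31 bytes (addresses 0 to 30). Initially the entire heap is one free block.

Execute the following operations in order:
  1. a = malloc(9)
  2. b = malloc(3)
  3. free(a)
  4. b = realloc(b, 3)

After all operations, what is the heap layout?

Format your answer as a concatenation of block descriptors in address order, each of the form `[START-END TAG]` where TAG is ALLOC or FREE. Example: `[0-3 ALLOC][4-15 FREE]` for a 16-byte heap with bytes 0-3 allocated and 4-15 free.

Answer: [0-8 FREE][9-11 ALLOC][12-30 FREE]

Derivation:
Op 1: a = malloc(9) -> a = 0; heap: [0-8 ALLOC][9-30 FREE]
Op 2: b = malloc(3) -> b = 9; heap: [0-8 ALLOC][9-11 ALLOC][12-30 FREE]
Op 3: free(a) -> (freed a); heap: [0-8 FREE][9-11 ALLOC][12-30 FREE]
Op 4: b = realloc(b, 3) -> b = 9; heap: [0-8 FREE][9-11 ALLOC][12-30 FREE]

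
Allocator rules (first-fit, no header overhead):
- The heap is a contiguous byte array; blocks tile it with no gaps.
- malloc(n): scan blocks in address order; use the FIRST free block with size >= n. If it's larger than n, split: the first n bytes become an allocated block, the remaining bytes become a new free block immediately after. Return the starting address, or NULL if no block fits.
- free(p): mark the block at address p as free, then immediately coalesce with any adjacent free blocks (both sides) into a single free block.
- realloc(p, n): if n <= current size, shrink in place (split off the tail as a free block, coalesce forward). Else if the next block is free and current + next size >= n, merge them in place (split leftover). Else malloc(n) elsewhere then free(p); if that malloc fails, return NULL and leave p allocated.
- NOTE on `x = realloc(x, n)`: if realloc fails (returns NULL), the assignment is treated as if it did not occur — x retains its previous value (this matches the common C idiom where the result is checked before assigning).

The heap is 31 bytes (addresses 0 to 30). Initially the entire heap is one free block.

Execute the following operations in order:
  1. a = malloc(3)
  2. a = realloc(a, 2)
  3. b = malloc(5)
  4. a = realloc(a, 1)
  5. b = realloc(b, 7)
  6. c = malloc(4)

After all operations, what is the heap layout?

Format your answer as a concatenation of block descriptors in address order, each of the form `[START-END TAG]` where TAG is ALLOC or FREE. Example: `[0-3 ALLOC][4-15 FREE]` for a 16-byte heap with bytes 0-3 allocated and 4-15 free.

Answer: [0-0 ALLOC][1-1 FREE][2-8 ALLOC][9-12 ALLOC][13-30 FREE]

Derivation:
Op 1: a = malloc(3) -> a = 0; heap: [0-2 ALLOC][3-30 FREE]
Op 2: a = realloc(a, 2) -> a = 0; heap: [0-1 ALLOC][2-30 FREE]
Op 3: b = malloc(5) -> b = 2; heap: [0-1 ALLOC][2-6 ALLOC][7-30 FREE]
Op 4: a = realloc(a, 1) -> a = 0; heap: [0-0 ALLOC][1-1 FREE][2-6 ALLOC][7-30 FREE]
Op 5: b = realloc(b, 7) -> b = 2; heap: [0-0 ALLOC][1-1 FREE][2-8 ALLOC][9-30 FREE]
Op 6: c = malloc(4) -> c = 9; heap: [0-0 ALLOC][1-1 FREE][2-8 ALLOC][9-12 ALLOC][13-30 FREE]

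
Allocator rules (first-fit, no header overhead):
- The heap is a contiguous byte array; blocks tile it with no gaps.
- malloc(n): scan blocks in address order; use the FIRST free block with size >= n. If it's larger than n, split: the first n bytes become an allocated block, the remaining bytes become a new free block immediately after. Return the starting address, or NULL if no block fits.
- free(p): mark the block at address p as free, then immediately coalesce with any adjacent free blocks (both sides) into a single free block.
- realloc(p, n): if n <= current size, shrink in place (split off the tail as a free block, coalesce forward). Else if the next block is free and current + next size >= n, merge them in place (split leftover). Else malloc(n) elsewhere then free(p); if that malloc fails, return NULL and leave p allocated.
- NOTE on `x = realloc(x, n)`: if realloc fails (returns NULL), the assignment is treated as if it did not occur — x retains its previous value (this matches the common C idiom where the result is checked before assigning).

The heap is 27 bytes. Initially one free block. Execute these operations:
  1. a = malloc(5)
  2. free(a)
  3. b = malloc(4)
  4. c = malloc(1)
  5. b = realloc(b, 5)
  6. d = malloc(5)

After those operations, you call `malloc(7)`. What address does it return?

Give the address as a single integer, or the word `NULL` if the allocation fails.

Answer: 15

Derivation:
Op 1: a = malloc(5) -> a = 0; heap: [0-4 ALLOC][5-26 FREE]
Op 2: free(a) -> (freed a); heap: [0-26 FREE]
Op 3: b = malloc(4) -> b = 0; heap: [0-3 ALLOC][4-26 FREE]
Op 4: c = malloc(1) -> c = 4; heap: [0-3 ALLOC][4-4 ALLOC][5-26 FREE]
Op 5: b = realloc(b, 5) -> b = 5; heap: [0-3 FREE][4-4 ALLOC][5-9 ALLOC][10-26 FREE]
Op 6: d = malloc(5) -> d = 10; heap: [0-3 FREE][4-4 ALLOC][5-9 ALLOC][10-14 ALLOC][15-26 FREE]
malloc(7): first-fit scan over [0-3 FREE][4-4 ALLOC][5-9 ALLOC][10-14 ALLOC][15-26 FREE] -> 15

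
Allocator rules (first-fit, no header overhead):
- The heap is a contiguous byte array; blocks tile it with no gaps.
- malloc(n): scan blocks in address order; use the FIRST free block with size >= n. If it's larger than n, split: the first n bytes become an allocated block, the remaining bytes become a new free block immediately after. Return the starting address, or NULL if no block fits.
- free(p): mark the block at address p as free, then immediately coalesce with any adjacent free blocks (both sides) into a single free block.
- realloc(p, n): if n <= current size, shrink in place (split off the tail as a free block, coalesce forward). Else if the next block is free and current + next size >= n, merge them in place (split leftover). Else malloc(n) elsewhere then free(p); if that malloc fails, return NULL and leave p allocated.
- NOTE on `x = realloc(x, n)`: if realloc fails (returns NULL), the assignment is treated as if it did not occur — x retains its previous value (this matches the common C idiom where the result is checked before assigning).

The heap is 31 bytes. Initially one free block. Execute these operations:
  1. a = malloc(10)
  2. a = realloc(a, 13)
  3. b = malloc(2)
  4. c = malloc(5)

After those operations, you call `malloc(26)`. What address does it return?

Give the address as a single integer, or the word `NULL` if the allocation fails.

Answer: NULL

Derivation:
Op 1: a = malloc(10) -> a = 0; heap: [0-9 ALLOC][10-30 FREE]
Op 2: a = realloc(a, 13) -> a = 0; heap: [0-12 ALLOC][13-30 FREE]
Op 3: b = malloc(2) -> b = 13; heap: [0-12 ALLOC][13-14 ALLOC][15-30 FREE]
Op 4: c = malloc(5) -> c = 15; heap: [0-12 ALLOC][13-14 ALLOC][15-19 ALLOC][20-30 FREE]
malloc(26): first-fit scan over [0-12 ALLOC][13-14 ALLOC][15-19 ALLOC][20-30 FREE] -> NULL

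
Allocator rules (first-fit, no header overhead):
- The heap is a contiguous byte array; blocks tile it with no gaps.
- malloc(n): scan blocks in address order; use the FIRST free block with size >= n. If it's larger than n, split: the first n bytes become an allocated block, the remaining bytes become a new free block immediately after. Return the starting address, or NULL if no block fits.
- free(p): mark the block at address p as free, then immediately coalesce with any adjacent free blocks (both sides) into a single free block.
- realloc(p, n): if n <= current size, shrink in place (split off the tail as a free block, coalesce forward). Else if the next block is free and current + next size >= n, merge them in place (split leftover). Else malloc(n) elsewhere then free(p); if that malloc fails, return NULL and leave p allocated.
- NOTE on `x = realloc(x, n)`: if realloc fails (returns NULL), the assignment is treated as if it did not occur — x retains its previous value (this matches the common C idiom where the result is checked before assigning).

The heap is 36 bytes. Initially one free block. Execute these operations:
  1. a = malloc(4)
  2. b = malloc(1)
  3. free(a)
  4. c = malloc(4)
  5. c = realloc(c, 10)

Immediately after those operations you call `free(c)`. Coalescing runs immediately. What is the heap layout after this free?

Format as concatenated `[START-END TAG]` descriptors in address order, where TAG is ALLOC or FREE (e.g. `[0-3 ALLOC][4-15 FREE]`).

Answer: [0-3 FREE][4-4 ALLOC][5-35 FREE]

Derivation:
Op 1: a = malloc(4) -> a = 0; heap: [0-3 ALLOC][4-35 FREE]
Op 2: b = malloc(1) -> b = 4; heap: [0-3 ALLOC][4-4 ALLOC][5-35 FREE]
Op 3: free(a) -> (freed a); heap: [0-3 FREE][4-4 ALLOC][5-35 FREE]
Op 4: c = malloc(4) -> c = 0; heap: [0-3 ALLOC][4-4 ALLOC][5-35 FREE]
Op 5: c = realloc(c, 10) -> c = 5; heap: [0-3 FREE][4-4 ALLOC][5-14 ALLOC][15-35 FREE]
free(c): c = 5 -> block [5-14 ALLOC]; mark free, coalesce with adjacent free neighbors -> [0-3 FREE][4-4 ALLOC][5-35 FREE]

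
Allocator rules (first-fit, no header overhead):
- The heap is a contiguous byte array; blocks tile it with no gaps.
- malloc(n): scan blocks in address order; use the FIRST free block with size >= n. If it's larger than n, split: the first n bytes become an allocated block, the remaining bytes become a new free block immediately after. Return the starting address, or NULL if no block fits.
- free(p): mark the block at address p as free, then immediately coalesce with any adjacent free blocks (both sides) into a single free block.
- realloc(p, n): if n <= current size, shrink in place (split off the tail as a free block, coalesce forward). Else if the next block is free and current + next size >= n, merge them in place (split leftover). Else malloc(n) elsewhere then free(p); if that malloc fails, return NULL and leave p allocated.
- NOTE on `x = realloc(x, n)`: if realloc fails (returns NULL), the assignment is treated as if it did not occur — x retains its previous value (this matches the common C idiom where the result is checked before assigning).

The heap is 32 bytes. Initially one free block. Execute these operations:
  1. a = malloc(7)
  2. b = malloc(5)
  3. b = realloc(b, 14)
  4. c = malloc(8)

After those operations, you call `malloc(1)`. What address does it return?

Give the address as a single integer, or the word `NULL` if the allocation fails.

Op 1: a = malloc(7) -> a = 0; heap: [0-6 ALLOC][7-31 FREE]
Op 2: b = malloc(5) -> b = 7; heap: [0-6 ALLOC][7-11 ALLOC][12-31 FREE]
Op 3: b = realloc(b, 14) -> b = 7; heap: [0-6 ALLOC][7-20 ALLOC][21-31 FREE]
Op 4: c = malloc(8) -> c = 21; heap: [0-6 ALLOC][7-20 ALLOC][21-28 ALLOC][29-31 FREE]
malloc(1): first-fit scan over [0-6 ALLOC][7-20 ALLOC][21-28 ALLOC][29-31 FREE] -> 29

Answer: 29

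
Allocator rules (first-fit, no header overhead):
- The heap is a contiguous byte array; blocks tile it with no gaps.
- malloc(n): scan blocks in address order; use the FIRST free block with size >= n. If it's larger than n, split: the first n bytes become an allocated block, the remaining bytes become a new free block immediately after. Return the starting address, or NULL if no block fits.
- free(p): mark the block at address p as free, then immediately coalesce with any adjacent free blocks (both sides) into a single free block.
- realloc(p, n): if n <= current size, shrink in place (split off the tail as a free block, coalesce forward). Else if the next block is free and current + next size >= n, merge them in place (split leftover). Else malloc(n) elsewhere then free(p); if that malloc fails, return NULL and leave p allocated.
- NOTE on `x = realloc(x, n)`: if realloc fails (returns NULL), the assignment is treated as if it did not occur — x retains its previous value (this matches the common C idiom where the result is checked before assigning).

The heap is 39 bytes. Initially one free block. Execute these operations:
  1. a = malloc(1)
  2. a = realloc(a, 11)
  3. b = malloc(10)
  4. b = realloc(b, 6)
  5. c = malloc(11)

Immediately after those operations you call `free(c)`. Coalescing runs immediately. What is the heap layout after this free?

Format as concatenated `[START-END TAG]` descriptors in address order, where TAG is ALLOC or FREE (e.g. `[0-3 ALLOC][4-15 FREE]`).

Answer: [0-10 ALLOC][11-16 ALLOC][17-38 FREE]

Derivation:
Op 1: a = malloc(1) -> a = 0; heap: [0-0 ALLOC][1-38 FREE]
Op 2: a = realloc(a, 11) -> a = 0; heap: [0-10 ALLOC][11-38 FREE]
Op 3: b = malloc(10) -> b = 11; heap: [0-10 ALLOC][11-20 ALLOC][21-38 FREE]
Op 4: b = realloc(b, 6) -> b = 11; heap: [0-10 ALLOC][11-16 ALLOC][17-38 FREE]
Op 5: c = malloc(11) -> c = 17; heap: [0-10 ALLOC][11-16 ALLOC][17-27 ALLOC][28-38 FREE]
free(c): c = 17 -> block [17-27 ALLOC]; mark free, coalesce with adjacent free neighbors -> [0-10 ALLOC][11-16 ALLOC][17-38 FREE]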